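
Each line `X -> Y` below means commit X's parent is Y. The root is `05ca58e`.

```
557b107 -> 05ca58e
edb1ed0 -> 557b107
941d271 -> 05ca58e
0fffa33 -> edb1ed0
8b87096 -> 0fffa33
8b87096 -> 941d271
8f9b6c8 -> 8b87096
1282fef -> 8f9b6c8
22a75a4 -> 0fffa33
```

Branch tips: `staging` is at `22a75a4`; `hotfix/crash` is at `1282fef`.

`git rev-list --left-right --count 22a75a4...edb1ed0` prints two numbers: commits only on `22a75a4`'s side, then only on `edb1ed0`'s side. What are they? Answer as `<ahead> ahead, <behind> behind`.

Reachable from 22a75a4: {05ca58e, 0fffa33, 22a75a4, 557b107, edb1ed0}.
Reachable from edb1ed0: {05ca58e, 557b107, edb1ed0}.
Only in 22a75a4's history (ahead): {0fffa33, 22a75a4} — 2.
Only in edb1ed0's history (behind): {} — 0.

2 ahead, 0 behind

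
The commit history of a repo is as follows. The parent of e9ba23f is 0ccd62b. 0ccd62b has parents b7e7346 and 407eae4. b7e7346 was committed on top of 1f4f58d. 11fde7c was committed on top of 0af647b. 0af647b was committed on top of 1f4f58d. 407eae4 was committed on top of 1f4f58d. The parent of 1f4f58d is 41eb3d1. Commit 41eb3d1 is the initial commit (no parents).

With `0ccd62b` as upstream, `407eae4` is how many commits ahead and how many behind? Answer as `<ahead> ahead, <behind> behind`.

0 ahead, 2 behind

Reachable from 407eae4: {1f4f58d, 407eae4, 41eb3d1}.
Reachable from 0ccd62b: {0ccd62b, 1f4f58d, 407eae4, 41eb3d1, b7e7346}.
Only in 407eae4's history (ahead): {} — 0.
Only in 0ccd62b's history (behind): {0ccd62b, b7e7346} — 2.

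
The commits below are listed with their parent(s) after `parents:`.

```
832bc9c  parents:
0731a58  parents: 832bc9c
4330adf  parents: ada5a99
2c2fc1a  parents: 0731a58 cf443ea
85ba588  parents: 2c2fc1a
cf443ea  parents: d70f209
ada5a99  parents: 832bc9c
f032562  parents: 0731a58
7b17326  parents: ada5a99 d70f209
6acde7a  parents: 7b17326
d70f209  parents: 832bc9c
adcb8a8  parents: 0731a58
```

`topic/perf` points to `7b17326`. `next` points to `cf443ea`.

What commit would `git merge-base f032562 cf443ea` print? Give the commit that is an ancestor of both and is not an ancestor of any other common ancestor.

Ancestors of f032562: {0731a58, 832bc9c, f032562}.
Ancestors of cf443ea: {832bc9c, cf443ea, d70f209}.
Common ancestors: {832bc9c}.
The only common ancestor is 832bc9c, so it is the merge base.

832bc9c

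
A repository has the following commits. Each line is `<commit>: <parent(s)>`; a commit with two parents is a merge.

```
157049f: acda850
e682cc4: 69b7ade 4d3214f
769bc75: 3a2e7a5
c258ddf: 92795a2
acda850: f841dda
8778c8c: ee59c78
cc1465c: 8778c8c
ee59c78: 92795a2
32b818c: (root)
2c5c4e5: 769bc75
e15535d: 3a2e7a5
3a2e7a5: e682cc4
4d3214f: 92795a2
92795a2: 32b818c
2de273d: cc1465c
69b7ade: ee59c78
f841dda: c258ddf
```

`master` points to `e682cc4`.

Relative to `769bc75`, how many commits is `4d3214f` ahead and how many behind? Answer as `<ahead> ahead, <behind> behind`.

0 ahead, 5 behind

Reachable from 4d3214f: {32b818c, 4d3214f, 92795a2}.
Reachable from 769bc75: {32b818c, 3a2e7a5, 4d3214f, 69b7ade, 769bc75, 92795a2, e682cc4, ee59c78}.
Only in 4d3214f's history (ahead): {} — 0.
Only in 769bc75's history (behind): {3a2e7a5, 69b7ade, 769bc75, e682cc4, ee59c78} — 5.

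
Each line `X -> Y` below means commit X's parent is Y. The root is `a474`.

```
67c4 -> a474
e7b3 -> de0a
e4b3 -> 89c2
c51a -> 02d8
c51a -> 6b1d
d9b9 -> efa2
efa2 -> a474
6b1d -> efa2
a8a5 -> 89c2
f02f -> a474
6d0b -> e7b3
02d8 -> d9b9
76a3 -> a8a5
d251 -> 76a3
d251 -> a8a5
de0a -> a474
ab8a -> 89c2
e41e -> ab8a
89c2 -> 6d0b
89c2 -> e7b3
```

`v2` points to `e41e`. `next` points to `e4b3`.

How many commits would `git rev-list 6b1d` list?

Walking parent pointers from 6b1d: reachable set = {6b1d, a474, efa2}.
That is 3 commits.

3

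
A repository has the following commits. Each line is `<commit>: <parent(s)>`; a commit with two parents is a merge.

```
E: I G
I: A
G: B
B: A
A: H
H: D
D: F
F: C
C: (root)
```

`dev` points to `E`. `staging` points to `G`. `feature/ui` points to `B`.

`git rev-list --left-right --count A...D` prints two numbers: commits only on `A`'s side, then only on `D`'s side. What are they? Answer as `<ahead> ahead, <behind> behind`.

2 ahead, 0 behind

Reachable from A: {A, C, D, F, H}.
Reachable from D: {C, D, F}.
Only in A's history (ahead): {A, H} — 2.
Only in D's history (behind): {} — 0.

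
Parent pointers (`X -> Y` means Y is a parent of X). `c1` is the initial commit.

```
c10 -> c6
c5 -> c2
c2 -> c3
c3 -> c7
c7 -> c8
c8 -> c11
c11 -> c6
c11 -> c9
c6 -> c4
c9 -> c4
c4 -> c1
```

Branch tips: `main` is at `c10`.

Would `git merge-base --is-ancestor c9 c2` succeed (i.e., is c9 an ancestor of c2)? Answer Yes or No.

Yes

Ancestors of c2 (commits reachable by following parents): {c1, c11, c2, c3, c4, c6, c7, c8, c9}.
c9 is in that set, so it is an ancestor of c2.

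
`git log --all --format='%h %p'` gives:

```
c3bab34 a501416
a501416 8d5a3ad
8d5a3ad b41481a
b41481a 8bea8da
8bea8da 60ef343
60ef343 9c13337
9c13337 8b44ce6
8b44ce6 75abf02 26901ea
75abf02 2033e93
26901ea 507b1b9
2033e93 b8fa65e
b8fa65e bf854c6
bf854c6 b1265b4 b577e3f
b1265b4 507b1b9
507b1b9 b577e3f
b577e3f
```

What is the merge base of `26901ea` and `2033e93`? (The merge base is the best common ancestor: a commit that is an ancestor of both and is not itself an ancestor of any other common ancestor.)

507b1b9

Ancestors of 26901ea: {26901ea, 507b1b9, b577e3f}.
Ancestors of 2033e93: {2033e93, 507b1b9, b1265b4, b577e3f, b8fa65e, bf854c6}.
Common ancestors: {507b1b9, b577e3f}.
Among these, 507b1b9 is not an ancestor of any other common ancestor — it is the merge base.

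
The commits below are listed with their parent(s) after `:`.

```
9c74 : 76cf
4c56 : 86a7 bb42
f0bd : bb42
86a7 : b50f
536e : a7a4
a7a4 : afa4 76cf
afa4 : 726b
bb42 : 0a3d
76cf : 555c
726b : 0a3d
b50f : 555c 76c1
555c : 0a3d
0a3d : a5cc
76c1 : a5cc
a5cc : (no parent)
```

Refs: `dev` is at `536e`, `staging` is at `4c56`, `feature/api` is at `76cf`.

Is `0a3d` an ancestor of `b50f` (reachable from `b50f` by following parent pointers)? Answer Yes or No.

Ancestors of b50f (commits reachable by following parents): {0a3d, 555c, 76c1, a5cc, b50f}.
0a3d is in that set, so it is an ancestor of b50f.

Yes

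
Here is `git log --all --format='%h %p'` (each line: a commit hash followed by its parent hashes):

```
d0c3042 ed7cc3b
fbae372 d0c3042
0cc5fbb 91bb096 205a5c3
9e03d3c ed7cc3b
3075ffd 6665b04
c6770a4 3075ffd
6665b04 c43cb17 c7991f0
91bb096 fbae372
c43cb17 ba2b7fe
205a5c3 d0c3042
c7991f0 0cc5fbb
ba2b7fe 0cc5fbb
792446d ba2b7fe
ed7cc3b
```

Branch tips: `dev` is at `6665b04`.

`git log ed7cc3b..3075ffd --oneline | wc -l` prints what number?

10

Reachable from 3075ffd: {0cc5fbb, 205a5c3, 3075ffd, 6665b04, 91bb096, ba2b7fe, c43cb17, c7991f0, d0c3042, ed7cc3b, fbae372}.
Reachable from ed7cc3b: {ed7cc3b}.
In 3075ffd's history but not ed7cc3b's: {0cc5fbb, 205a5c3, 3075ffd, 6665b04, 91bb096, ba2b7fe, c43cb17, c7991f0, d0c3042, fbae372} — 10 commits.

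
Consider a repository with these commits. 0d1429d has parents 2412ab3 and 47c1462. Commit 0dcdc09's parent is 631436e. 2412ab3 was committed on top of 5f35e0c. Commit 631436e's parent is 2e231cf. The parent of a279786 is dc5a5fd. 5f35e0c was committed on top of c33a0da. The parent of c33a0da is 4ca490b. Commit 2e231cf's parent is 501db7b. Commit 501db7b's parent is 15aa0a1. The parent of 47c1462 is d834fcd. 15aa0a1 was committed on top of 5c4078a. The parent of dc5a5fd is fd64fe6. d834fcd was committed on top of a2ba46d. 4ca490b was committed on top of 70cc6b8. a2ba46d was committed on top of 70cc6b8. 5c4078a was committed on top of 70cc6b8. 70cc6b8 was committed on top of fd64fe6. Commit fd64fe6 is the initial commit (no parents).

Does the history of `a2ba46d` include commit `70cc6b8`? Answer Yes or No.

Ancestors of a2ba46d (commits reachable by following parents): {70cc6b8, a2ba46d, fd64fe6}.
70cc6b8 is in that set, so it is an ancestor of a2ba46d.

Yes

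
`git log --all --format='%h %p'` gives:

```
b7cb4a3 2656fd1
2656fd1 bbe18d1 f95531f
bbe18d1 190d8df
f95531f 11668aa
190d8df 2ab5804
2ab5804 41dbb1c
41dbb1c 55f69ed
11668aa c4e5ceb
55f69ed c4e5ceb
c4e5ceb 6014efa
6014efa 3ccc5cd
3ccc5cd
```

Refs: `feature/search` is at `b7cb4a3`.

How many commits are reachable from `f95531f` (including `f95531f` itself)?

Walking parent pointers from f95531f: reachable set = {11668aa, 3ccc5cd, 6014efa, c4e5ceb, f95531f}.
That is 5 commits.

5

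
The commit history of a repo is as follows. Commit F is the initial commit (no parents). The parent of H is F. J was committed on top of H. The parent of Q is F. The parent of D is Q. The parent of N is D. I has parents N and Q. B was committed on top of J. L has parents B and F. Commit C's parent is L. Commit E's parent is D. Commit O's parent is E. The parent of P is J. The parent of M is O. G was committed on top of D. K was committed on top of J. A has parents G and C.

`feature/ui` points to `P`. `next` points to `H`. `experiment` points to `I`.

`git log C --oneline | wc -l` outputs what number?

Walking parent pointers from C: reachable set = {B, C, F, H, J, L}.
That is 6 commits.

6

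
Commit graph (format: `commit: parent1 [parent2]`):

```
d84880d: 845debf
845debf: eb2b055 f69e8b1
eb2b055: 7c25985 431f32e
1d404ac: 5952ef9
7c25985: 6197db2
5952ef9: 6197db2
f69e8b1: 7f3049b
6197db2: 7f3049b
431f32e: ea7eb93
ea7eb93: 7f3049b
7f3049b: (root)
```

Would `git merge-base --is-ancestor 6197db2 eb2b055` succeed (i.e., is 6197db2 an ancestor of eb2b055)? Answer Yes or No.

Yes

Ancestors of eb2b055 (commits reachable by following parents): {431f32e, 6197db2, 7c25985, 7f3049b, ea7eb93, eb2b055}.
6197db2 is in that set, so it is an ancestor of eb2b055.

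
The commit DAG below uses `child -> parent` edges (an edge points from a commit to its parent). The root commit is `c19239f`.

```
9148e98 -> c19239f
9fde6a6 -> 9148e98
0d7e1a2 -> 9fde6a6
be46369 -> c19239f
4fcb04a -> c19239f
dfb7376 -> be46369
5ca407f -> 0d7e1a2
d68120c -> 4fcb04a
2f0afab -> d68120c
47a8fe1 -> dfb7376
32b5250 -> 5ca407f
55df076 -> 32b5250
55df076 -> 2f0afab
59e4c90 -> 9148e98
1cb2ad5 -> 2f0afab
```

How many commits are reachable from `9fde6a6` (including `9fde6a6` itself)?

3

Walking parent pointers from 9fde6a6: reachable set = {9148e98, 9fde6a6, c19239f}.
That is 3 commits.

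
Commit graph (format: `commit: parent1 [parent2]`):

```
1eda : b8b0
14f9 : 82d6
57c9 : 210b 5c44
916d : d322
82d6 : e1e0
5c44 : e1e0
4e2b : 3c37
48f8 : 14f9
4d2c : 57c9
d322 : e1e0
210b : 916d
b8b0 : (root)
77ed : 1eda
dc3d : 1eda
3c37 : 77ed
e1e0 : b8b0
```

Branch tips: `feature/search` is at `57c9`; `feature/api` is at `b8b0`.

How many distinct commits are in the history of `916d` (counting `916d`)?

4

Walking parent pointers from 916d: reachable set = {916d, b8b0, d322, e1e0}.
That is 4 commits.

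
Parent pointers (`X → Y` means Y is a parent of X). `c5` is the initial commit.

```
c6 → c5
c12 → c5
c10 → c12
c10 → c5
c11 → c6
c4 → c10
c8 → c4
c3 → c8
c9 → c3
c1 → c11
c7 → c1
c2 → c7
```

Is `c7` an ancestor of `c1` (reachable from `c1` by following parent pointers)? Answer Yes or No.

No

Ancestors of c1: {c1, c11, c5, c6}.
c7 is not in that set, so it is not an ancestor of c1.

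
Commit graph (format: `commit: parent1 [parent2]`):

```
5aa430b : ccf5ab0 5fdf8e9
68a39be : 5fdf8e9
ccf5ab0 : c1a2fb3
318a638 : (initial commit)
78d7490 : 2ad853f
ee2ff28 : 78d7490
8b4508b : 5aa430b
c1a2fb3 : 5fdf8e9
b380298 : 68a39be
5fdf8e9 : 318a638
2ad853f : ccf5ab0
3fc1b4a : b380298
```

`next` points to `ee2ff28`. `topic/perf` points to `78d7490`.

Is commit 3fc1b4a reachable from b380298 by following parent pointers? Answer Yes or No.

No

Ancestors of b380298: {318a638, 5fdf8e9, 68a39be, b380298}.
3fc1b4a is not in that set, so it is not an ancestor of b380298.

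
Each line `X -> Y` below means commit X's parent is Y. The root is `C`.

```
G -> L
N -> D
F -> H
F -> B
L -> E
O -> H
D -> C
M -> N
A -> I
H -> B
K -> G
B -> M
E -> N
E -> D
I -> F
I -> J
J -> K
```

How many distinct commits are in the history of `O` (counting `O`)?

Walking parent pointers from O: reachable set = {B, C, D, H, M, N, O}.
That is 7 commits.

7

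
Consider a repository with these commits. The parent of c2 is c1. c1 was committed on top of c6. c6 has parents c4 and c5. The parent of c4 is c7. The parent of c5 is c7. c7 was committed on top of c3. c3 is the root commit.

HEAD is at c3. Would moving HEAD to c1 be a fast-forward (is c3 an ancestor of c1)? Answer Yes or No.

Yes

A fast-forward from c3 to c1 is possible iff c3 is an ancestor of c1.
Ancestors of c1: {c1, c3, c4, c5, c6, c7}.
c3 is among them, so fast-forward is possible.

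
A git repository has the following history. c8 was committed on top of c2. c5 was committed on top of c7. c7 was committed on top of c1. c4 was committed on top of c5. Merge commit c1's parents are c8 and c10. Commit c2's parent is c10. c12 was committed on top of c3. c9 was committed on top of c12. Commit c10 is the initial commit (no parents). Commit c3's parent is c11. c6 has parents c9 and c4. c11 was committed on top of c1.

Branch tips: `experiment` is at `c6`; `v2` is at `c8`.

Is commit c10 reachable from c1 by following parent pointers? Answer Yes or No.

Yes

Ancestors of c1 (commits reachable by following parents): {c1, c10, c2, c8}.
c10 is in that set, so it is an ancestor of c1.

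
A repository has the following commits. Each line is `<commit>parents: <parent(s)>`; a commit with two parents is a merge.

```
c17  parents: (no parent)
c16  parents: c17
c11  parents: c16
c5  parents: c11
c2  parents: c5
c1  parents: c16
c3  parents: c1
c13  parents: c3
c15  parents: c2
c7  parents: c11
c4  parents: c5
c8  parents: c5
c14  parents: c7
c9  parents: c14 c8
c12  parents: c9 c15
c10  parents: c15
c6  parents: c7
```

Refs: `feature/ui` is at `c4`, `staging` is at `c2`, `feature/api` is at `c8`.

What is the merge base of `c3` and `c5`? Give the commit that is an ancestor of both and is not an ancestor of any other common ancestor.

c16

Ancestors of c3: {c1, c16, c17, c3}.
Ancestors of c5: {c11, c16, c17, c5}.
Common ancestors: {c16, c17}.
Among these, c16 is not an ancestor of any other common ancestor — it is the merge base.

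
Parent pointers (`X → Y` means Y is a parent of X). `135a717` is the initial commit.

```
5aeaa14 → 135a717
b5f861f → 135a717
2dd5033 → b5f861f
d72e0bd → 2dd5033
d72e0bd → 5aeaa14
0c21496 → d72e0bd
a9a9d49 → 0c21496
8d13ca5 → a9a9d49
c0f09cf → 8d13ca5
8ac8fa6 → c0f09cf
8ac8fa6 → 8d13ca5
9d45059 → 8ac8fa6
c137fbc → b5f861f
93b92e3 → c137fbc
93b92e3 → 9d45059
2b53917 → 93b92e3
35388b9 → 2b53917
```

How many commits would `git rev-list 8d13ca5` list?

Walking parent pointers from 8d13ca5: reachable set = {0c21496, 135a717, 2dd5033, 5aeaa14, 8d13ca5, a9a9d49, b5f861f, d72e0bd}.
That is 8 commits.

8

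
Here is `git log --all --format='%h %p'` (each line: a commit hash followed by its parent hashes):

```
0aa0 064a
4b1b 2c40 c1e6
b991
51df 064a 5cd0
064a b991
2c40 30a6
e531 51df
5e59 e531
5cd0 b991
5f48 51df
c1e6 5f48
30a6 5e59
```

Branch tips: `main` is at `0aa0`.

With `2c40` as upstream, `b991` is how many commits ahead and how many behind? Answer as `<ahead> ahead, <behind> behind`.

Reachable from b991: {b991}.
Reachable from 2c40: {064a, 2c40, 30a6, 51df, 5cd0, 5e59, b991, e531}.
Only in b991's history (ahead): {} — 0.
Only in 2c40's history (behind): {064a, 2c40, 30a6, 51df, 5cd0, 5e59, e531} — 7.

0 ahead, 7 behind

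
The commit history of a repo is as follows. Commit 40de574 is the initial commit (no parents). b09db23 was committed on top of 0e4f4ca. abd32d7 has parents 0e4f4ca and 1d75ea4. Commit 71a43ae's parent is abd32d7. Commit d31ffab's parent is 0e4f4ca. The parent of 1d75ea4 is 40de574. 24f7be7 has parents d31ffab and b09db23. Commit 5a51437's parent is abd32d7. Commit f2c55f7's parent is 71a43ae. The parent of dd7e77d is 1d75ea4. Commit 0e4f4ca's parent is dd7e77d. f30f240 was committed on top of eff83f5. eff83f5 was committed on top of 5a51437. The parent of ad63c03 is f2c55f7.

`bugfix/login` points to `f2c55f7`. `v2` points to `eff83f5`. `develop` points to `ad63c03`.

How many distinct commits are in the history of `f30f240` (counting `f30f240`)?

8

Walking parent pointers from f30f240: reachable set = {0e4f4ca, 1d75ea4, 40de574, 5a51437, abd32d7, dd7e77d, eff83f5, f30f240}.
That is 8 commits.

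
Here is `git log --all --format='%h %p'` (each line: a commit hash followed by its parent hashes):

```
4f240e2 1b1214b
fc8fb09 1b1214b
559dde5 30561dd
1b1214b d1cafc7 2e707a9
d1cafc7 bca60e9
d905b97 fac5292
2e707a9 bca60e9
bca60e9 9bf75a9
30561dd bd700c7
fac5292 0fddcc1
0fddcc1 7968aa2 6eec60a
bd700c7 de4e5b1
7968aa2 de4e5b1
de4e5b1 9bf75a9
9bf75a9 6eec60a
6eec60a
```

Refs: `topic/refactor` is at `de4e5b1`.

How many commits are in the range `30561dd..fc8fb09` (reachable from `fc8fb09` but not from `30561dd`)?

5

Reachable from fc8fb09: {1b1214b, 2e707a9, 6eec60a, 9bf75a9, bca60e9, d1cafc7, fc8fb09}.
Reachable from 30561dd: {30561dd, 6eec60a, 9bf75a9, bd700c7, de4e5b1}.
In fc8fb09's history but not 30561dd's: {1b1214b, 2e707a9, bca60e9, d1cafc7, fc8fb09} — 5 commits.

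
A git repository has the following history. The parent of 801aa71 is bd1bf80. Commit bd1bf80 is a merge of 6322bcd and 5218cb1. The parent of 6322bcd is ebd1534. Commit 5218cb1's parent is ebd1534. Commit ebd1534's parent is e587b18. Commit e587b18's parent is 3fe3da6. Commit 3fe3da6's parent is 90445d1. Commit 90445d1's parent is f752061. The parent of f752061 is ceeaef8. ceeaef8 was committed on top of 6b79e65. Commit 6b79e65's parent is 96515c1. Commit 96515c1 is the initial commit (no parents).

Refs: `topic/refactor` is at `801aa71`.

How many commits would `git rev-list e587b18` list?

7

Walking parent pointers from e587b18: reachable set = {3fe3da6, 6b79e65, 90445d1, 96515c1, ceeaef8, e587b18, f752061}.
That is 7 commits.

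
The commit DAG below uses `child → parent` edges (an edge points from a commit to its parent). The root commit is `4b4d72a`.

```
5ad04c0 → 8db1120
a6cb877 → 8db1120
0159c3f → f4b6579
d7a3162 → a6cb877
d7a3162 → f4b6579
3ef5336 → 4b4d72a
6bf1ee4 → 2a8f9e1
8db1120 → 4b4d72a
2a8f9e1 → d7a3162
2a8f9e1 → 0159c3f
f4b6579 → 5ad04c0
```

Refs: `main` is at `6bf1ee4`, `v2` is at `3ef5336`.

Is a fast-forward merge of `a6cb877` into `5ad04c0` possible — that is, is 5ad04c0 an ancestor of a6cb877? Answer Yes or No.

A fast-forward from 5ad04c0 to a6cb877 is possible iff 5ad04c0 is an ancestor of a6cb877.
Ancestors of a6cb877: {4b4d72a, 8db1120, a6cb877}.
5ad04c0 is not among them, so fast-forward is not possible.

No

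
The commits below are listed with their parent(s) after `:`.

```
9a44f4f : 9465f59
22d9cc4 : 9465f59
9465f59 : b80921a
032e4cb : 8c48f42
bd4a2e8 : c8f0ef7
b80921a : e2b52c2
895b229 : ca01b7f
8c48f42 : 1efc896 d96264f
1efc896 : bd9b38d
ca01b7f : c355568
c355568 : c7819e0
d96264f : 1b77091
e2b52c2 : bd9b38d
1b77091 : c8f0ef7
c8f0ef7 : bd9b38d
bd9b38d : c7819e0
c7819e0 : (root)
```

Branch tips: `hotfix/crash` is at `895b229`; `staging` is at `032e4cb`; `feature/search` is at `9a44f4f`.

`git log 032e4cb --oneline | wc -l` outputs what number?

Walking parent pointers from 032e4cb: reachable set = {032e4cb, 1b77091, 1efc896, 8c48f42, bd9b38d, c7819e0, c8f0ef7, d96264f}.
That is 8 commits.

8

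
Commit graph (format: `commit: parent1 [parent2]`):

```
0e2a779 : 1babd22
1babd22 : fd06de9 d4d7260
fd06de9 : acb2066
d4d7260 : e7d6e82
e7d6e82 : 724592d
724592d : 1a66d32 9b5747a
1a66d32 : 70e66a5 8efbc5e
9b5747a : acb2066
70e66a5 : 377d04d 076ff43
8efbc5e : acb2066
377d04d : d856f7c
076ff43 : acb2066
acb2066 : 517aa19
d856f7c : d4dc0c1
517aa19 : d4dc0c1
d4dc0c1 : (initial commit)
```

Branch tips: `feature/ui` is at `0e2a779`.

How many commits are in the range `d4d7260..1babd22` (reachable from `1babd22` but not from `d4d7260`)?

2

Reachable from 1babd22: {076ff43, 1a66d32, 1babd22, 377d04d, 517aa19, 70e66a5, 724592d, 8efbc5e, 9b5747a, acb2066, d4d7260, d4dc0c1, d856f7c, e7d6e82, fd06de9}.
Reachable from d4d7260: {076ff43, 1a66d32, 377d04d, 517aa19, 70e66a5, 724592d, 8efbc5e, 9b5747a, acb2066, d4d7260, d4dc0c1, d856f7c, e7d6e82}.
In 1babd22's history but not d4d7260's: {1babd22, fd06de9} — 2 commits.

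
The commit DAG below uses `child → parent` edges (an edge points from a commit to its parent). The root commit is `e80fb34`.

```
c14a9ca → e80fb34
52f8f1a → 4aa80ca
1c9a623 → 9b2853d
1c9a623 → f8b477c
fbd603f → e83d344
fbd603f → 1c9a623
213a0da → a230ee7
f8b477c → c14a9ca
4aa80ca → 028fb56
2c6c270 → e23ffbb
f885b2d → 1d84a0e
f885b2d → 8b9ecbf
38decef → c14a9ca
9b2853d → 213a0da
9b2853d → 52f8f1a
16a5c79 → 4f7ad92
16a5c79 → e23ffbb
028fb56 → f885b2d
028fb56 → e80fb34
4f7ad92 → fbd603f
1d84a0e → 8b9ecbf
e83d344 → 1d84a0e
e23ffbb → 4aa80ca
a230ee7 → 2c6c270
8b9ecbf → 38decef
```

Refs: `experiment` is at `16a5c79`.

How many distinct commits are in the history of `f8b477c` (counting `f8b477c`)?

Walking parent pointers from f8b477c: reachable set = {c14a9ca, e80fb34, f8b477c}.
That is 3 commits.

3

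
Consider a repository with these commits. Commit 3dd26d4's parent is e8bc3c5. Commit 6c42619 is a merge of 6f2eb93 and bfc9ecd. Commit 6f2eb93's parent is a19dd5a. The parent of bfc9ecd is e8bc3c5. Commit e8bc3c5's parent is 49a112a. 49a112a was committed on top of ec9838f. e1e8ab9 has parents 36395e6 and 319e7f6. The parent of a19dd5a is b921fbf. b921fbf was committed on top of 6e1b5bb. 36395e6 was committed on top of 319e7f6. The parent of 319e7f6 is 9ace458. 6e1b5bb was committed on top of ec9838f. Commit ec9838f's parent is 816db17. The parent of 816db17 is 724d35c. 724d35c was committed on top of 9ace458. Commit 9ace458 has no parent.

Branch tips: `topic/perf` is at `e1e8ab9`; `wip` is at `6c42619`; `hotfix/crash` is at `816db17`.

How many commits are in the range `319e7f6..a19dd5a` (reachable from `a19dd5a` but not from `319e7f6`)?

6

Reachable from a19dd5a: {6e1b5bb, 724d35c, 816db17, 9ace458, a19dd5a, b921fbf, ec9838f}.
Reachable from 319e7f6: {319e7f6, 9ace458}.
In a19dd5a's history but not 319e7f6's: {6e1b5bb, 724d35c, 816db17, a19dd5a, b921fbf, ec9838f} — 6 commits.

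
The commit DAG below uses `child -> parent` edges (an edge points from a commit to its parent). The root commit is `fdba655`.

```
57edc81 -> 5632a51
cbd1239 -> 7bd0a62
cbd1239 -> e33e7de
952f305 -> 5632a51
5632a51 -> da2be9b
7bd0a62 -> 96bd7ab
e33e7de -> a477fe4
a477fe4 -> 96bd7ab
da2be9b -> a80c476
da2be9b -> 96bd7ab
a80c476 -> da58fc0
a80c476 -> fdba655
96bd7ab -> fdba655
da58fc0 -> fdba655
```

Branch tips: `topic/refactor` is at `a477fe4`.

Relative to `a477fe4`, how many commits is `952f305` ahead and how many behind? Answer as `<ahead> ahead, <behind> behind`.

5 ahead, 1 behind

Reachable from 952f305: {5632a51, 952f305, 96bd7ab, a80c476, da2be9b, da58fc0, fdba655}.
Reachable from a477fe4: {96bd7ab, a477fe4, fdba655}.
Only in 952f305's history (ahead): {5632a51, 952f305, a80c476, da2be9b, da58fc0} — 5.
Only in a477fe4's history (behind): {a477fe4} — 1.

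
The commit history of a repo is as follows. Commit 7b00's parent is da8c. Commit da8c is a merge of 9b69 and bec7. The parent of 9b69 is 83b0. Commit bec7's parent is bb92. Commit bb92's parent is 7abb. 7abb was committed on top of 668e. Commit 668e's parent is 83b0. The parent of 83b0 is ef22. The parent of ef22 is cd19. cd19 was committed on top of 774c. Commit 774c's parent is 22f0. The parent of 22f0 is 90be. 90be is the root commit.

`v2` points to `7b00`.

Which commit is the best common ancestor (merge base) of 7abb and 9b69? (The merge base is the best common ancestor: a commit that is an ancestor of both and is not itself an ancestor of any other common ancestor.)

83b0

Ancestors of 7abb: {22f0, 668e, 774c, 7abb, 83b0, 90be, cd19, ef22}.
Ancestors of 9b69: {22f0, 774c, 83b0, 90be, 9b69, cd19, ef22}.
Common ancestors: {22f0, 774c, 83b0, 90be, cd19, ef22}.
Among these, 83b0 is not an ancestor of any other common ancestor — it is the merge base.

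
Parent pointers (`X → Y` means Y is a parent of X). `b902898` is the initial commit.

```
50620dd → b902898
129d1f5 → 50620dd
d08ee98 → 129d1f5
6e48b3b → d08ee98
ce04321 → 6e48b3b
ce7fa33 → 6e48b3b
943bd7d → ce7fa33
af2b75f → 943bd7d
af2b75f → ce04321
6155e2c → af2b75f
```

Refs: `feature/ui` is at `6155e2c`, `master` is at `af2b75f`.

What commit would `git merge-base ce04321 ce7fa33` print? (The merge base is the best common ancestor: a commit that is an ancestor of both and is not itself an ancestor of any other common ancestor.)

6e48b3b

Ancestors of ce04321: {129d1f5, 50620dd, 6e48b3b, b902898, ce04321, d08ee98}.
Ancestors of ce7fa33: {129d1f5, 50620dd, 6e48b3b, b902898, ce7fa33, d08ee98}.
Common ancestors: {129d1f5, 50620dd, 6e48b3b, b902898, d08ee98}.
Among these, 6e48b3b is not an ancestor of any other common ancestor — it is the merge base.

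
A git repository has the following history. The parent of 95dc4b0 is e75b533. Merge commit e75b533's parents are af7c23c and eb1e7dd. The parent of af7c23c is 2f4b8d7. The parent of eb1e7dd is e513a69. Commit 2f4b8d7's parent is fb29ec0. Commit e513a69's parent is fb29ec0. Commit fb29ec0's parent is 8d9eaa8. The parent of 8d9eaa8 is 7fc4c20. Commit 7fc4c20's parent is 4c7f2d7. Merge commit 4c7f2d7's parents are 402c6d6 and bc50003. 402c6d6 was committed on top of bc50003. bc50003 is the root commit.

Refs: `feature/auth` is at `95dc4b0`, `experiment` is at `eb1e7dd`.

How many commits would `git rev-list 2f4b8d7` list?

Walking parent pointers from 2f4b8d7: reachable set = {2f4b8d7, 402c6d6, 4c7f2d7, 7fc4c20, 8d9eaa8, bc50003, fb29ec0}.
That is 7 commits.

7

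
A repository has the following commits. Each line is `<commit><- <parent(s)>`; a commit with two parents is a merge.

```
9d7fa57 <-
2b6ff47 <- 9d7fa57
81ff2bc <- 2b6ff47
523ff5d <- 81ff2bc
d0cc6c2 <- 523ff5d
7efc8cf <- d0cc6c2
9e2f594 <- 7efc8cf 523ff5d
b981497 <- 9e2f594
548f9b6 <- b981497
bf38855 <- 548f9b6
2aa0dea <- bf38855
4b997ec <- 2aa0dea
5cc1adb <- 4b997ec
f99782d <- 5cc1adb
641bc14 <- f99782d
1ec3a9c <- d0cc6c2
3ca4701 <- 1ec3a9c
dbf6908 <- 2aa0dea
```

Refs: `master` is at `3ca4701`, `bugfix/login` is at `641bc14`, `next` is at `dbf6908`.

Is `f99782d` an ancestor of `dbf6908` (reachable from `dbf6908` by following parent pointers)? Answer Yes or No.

No

Ancestors of dbf6908: {2aa0dea, 2b6ff47, 523ff5d, 548f9b6, 7efc8cf, 81ff2bc, 9d7fa57, 9e2f594, b981497, bf38855, d0cc6c2, dbf6908}.
f99782d is not in that set, so it is not an ancestor of dbf6908.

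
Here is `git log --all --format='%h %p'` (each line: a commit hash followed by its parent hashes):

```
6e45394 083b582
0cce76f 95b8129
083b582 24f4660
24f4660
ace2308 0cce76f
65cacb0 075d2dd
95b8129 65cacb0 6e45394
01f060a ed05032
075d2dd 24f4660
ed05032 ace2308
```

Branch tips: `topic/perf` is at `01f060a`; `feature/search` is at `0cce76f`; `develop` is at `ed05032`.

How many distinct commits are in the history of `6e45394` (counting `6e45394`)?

Walking parent pointers from 6e45394: reachable set = {083b582, 24f4660, 6e45394}.
That is 3 commits.

3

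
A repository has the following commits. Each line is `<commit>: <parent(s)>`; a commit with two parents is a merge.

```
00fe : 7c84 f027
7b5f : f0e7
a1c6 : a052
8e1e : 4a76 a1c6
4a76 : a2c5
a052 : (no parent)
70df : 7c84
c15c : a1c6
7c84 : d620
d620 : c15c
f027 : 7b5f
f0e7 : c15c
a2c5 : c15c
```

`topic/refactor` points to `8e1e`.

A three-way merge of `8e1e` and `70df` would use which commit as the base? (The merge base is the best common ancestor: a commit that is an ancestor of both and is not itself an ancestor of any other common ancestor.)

Ancestors of 8e1e: {4a76, 8e1e, a052, a1c6, a2c5, c15c}.
Ancestors of 70df: {70df, 7c84, a052, a1c6, c15c, d620}.
Common ancestors: {a052, a1c6, c15c}.
Among these, c15c is not an ancestor of any other common ancestor — it is the merge base.

c15c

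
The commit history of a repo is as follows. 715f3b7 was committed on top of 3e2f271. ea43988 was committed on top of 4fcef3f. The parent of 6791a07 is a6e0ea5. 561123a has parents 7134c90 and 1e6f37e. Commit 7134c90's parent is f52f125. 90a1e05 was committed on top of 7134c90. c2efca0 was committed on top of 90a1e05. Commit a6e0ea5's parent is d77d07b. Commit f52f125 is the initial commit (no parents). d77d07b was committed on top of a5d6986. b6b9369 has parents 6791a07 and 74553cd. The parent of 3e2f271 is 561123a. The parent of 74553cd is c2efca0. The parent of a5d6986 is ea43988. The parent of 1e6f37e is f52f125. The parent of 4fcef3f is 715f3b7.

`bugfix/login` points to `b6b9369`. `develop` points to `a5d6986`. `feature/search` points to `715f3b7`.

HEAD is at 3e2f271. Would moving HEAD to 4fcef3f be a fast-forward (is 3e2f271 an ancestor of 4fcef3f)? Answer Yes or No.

A fast-forward from 3e2f271 to 4fcef3f is possible iff 3e2f271 is an ancestor of 4fcef3f.
Ancestors of 4fcef3f: {1e6f37e, 3e2f271, 4fcef3f, 561123a, 7134c90, 715f3b7, f52f125}.
3e2f271 is among them, so fast-forward is possible.

Yes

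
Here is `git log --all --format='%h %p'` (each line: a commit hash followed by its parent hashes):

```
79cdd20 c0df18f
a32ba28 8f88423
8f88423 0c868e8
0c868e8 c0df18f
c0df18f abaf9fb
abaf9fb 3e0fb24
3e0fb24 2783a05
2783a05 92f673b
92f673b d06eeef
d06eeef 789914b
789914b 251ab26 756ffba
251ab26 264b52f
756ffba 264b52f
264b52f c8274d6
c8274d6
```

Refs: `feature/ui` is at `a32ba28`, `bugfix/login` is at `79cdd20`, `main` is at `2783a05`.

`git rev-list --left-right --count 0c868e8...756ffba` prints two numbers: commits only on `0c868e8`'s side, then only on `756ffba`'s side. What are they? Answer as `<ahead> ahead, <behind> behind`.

Reachable from 0c868e8: {0c868e8, 251ab26, 264b52f, 2783a05, 3e0fb24, 756ffba, 789914b, 92f673b, abaf9fb, c0df18f, c8274d6, d06eeef}.
Reachable from 756ffba: {264b52f, 756ffba, c8274d6}.
Only in 0c868e8's history (ahead): {0c868e8, 251ab26, 2783a05, 3e0fb24, 789914b, 92f673b, abaf9fb, c0df18f, d06eeef} — 9.
Only in 756ffba's history (behind): {} — 0.

9 ahead, 0 behind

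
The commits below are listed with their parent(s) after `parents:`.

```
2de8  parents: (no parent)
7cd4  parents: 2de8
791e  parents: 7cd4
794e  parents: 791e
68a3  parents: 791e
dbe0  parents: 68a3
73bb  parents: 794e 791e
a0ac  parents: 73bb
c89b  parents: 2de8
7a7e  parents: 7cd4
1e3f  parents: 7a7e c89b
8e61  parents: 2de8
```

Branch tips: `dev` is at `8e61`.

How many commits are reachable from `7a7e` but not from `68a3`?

Reachable from 7a7e: {2de8, 7a7e, 7cd4}.
Reachable from 68a3: {2de8, 68a3, 791e, 7cd4}.
In 7a7e's history but not 68a3's: {7a7e} — 1 commit.

1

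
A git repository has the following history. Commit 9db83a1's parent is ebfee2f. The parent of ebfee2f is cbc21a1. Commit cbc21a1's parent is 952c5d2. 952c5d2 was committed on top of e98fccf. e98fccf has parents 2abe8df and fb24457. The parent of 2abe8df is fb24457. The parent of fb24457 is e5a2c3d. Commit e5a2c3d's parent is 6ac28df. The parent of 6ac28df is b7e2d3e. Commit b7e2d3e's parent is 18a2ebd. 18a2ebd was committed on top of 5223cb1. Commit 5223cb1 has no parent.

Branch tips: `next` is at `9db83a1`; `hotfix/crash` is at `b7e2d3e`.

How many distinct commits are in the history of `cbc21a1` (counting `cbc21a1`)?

10

Walking parent pointers from cbc21a1: reachable set = {18a2ebd, 2abe8df, 5223cb1, 6ac28df, 952c5d2, b7e2d3e, cbc21a1, e5a2c3d, e98fccf, fb24457}.
That is 10 commits.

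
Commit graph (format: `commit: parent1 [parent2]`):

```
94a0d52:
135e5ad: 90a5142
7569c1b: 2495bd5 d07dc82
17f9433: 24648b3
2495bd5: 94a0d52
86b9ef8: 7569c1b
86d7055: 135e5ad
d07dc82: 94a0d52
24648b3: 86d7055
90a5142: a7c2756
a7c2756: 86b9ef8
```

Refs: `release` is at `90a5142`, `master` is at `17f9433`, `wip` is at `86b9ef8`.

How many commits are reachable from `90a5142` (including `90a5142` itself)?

Walking parent pointers from 90a5142: reachable set = {2495bd5, 7569c1b, 86b9ef8, 90a5142, 94a0d52, a7c2756, d07dc82}.
That is 7 commits.

7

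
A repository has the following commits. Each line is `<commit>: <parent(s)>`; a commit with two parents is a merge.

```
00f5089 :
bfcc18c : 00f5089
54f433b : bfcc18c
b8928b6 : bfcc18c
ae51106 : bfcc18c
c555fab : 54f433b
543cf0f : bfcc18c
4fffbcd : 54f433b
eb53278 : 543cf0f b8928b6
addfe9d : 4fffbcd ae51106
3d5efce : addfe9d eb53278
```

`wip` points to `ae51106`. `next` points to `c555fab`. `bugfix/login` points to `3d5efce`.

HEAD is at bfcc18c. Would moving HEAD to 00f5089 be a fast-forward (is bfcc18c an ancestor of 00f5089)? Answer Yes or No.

No

A fast-forward from bfcc18c to 00f5089 is possible iff bfcc18c is an ancestor of 00f5089.
Ancestors of 00f5089: {00f5089}.
bfcc18c is not among them, so fast-forward is not possible.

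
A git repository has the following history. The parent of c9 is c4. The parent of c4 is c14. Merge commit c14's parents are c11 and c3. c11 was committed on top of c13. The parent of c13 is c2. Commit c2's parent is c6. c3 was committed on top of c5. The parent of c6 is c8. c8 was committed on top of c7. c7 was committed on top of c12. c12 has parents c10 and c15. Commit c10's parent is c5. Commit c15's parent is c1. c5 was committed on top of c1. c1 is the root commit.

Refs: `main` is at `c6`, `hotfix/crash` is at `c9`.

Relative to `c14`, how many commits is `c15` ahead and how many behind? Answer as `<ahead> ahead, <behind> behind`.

Reachable from c15: {c1, c15}.
Reachable from c14: {c1, c10, c11, c12, c13, c14, c15, c2, c3, c5, c6, c7, c8}.
Only in c15's history (ahead): {} — 0.
Only in c14's history (behind): {c10, c11, c12, c13, c14, c2, c3, c5, c6, c7, c8} — 11.

0 ahead, 11 behind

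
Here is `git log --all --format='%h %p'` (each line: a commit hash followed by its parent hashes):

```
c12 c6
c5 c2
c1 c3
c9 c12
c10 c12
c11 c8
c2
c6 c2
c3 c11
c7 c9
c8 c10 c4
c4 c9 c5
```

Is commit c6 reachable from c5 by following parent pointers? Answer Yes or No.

Ancestors of c5: {c2, c5}.
c6 is not in that set, so it is not an ancestor of c5.

No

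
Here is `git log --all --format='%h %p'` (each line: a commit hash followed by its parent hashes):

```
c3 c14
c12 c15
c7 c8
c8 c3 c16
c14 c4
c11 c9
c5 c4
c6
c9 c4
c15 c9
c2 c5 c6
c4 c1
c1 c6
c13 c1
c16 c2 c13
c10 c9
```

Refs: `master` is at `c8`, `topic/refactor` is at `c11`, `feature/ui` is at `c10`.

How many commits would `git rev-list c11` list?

5

Walking parent pointers from c11: reachable set = {c1, c11, c4, c6, c9}.
That is 5 commits.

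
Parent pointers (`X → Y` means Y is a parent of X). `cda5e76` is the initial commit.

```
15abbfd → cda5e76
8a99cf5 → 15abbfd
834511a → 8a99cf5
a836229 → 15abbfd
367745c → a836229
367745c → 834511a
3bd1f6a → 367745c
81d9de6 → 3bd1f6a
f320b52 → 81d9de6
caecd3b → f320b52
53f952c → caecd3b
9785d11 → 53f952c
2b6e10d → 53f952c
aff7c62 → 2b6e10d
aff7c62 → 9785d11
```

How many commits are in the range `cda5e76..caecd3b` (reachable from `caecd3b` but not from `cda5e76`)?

Reachable from caecd3b: {15abbfd, 367745c, 3bd1f6a, 81d9de6, 834511a, 8a99cf5, a836229, caecd3b, cda5e76, f320b52}.
Reachable from cda5e76: {cda5e76}.
In caecd3b's history but not cda5e76's: {15abbfd, 367745c, 3bd1f6a, 81d9de6, 834511a, 8a99cf5, a836229, caecd3b, f320b52} — 9 commits.

9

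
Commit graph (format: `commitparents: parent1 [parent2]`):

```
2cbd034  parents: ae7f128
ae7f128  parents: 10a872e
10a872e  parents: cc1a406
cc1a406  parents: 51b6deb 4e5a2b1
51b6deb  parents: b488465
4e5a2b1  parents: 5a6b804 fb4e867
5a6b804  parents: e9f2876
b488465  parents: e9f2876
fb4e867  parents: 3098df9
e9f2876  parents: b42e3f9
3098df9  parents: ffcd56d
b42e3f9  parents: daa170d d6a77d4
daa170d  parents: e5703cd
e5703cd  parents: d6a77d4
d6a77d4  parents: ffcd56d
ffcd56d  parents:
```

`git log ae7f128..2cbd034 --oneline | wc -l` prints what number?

1

Reachable from 2cbd034: {10a872e, 2cbd034, 3098df9, 4e5a2b1, 51b6deb, 5a6b804, ae7f128, b42e3f9, b488465, cc1a406, d6a77d4, daa170d, e5703cd, e9f2876, fb4e867, ffcd56d}.
Reachable from ae7f128: {10a872e, 3098df9, 4e5a2b1, 51b6deb, 5a6b804, ae7f128, b42e3f9, b488465, cc1a406, d6a77d4, daa170d, e5703cd, e9f2876, fb4e867, ffcd56d}.
In 2cbd034's history but not ae7f128's: {2cbd034} — 1 commit.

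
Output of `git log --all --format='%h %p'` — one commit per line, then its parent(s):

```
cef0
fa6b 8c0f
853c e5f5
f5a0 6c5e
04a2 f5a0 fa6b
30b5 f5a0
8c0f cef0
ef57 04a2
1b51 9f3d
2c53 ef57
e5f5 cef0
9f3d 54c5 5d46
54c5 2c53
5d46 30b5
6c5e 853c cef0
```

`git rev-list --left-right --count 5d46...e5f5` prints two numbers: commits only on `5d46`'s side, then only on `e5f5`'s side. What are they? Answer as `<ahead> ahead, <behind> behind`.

Reachable from 5d46: {30b5, 5d46, 6c5e, 853c, cef0, e5f5, f5a0}.
Reachable from e5f5: {cef0, e5f5}.
Only in 5d46's history (ahead): {30b5, 5d46, 6c5e, 853c, f5a0} — 5.
Only in e5f5's history (behind): {} — 0.

5 ahead, 0 behind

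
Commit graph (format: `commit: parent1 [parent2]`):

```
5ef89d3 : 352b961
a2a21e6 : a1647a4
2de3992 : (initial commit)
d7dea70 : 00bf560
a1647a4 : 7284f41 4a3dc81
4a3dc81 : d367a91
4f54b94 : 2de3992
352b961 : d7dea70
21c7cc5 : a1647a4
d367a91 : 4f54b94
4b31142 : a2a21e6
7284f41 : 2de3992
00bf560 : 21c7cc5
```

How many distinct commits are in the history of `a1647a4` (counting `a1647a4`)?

Walking parent pointers from a1647a4: reachable set = {2de3992, 4a3dc81, 4f54b94, 7284f41, a1647a4, d367a91}.
That is 6 commits.

6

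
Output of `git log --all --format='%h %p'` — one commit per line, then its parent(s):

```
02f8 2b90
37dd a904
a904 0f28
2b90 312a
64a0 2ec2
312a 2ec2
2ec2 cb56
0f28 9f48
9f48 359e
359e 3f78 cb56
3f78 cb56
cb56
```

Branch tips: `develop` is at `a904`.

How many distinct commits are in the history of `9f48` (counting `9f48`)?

Walking parent pointers from 9f48: reachable set = {359e, 3f78, 9f48, cb56}.
That is 4 commits.

4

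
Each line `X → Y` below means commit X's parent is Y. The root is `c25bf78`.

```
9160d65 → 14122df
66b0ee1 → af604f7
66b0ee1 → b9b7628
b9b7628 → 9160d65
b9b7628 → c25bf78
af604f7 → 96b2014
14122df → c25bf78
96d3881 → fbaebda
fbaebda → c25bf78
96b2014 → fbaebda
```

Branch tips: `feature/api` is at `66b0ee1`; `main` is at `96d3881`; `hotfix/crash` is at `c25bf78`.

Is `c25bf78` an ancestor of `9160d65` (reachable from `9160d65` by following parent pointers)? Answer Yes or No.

Yes

Ancestors of 9160d65 (commits reachable by following parents): {14122df, 9160d65, c25bf78}.
c25bf78 is in that set, so it is an ancestor of 9160d65.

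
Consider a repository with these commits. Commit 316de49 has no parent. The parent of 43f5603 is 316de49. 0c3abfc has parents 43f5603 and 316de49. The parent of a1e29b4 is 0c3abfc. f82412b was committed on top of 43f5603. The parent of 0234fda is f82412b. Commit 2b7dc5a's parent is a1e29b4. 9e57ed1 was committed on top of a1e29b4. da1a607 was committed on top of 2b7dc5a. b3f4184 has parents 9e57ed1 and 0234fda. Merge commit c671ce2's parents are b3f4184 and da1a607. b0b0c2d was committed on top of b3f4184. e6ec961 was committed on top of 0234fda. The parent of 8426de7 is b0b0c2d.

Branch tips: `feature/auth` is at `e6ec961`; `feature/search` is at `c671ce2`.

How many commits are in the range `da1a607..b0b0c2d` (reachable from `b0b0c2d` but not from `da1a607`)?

Reachable from b0b0c2d: {0234fda, 0c3abfc, 316de49, 43f5603, 9e57ed1, a1e29b4, b0b0c2d, b3f4184, f82412b}.
Reachable from da1a607: {0c3abfc, 2b7dc5a, 316de49, 43f5603, a1e29b4, da1a607}.
In b0b0c2d's history but not da1a607's: {0234fda, 9e57ed1, b0b0c2d, b3f4184, f82412b} — 5 commits.

5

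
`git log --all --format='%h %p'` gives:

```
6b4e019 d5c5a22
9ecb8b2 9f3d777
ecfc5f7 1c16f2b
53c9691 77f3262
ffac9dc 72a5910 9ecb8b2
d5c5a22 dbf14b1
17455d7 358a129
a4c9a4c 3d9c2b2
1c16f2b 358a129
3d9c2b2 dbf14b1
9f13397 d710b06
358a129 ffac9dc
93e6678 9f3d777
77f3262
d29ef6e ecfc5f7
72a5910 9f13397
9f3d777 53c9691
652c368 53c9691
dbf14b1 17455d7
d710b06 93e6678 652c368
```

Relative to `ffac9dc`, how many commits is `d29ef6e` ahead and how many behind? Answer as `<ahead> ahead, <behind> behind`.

Reachable from d29ef6e: {1c16f2b, 358a129, 53c9691, 652c368, 72a5910, 77f3262, 93e6678, 9ecb8b2, 9f13397, 9f3d777, d29ef6e, d710b06, ecfc5f7, ffac9dc}.
Reachable from ffac9dc: {53c9691, 652c368, 72a5910, 77f3262, 93e6678, 9ecb8b2, 9f13397, 9f3d777, d710b06, ffac9dc}.
Only in d29ef6e's history (ahead): {1c16f2b, 358a129, d29ef6e, ecfc5f7} — 4.
Only in ffac9dc's history (behind): {} — 0.

4 ahead, 0 behind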